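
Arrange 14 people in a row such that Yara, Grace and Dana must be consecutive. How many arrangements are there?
Treat the 3 as one block: (14-3+1)! × 3! = 479001600 × 6 = 2874009600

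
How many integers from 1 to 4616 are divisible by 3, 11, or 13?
⌊4616/3⌋+⌊4616/11⌋+⌊4616/13⌋ - ⌊4616/33⌋-⌊4616/39⌋-⌊4616/143⌋ + ⌊4616/429⌋ = 1538+419+355 - 139-118-32 + 10 = 2033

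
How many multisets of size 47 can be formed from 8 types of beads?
C(47+8-1, 8-1) = C(54, 7) = 177100560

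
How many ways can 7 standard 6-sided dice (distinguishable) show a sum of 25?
Coefficient of x^25 in (x + x² + ... + x^6)^7. By inclusion-exclusion on dice exceeding 6: Σ_j (-1)^j C(7,j)·C(25-1-6j, 6) = C(7,0)·C(24,6) - C(7,1)·C(18,6) + C(7,2)·C(12,6) - C(7,3)·C(6,6) = 1·134596 - 7·18564 + 21·924 - 35·1 = 24017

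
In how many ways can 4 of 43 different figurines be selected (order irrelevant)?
C(43,4) = 43!/(4!×39!) = 123410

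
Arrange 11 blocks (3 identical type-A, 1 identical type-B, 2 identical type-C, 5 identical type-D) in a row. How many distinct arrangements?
11! / (3! × 1! × 2! × 5!) = 27720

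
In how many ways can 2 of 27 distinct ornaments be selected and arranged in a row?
P(27,2) = 27!/(27-2)! = 702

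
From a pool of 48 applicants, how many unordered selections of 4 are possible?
C(48,4) = 48!/(4!×44!) = 194580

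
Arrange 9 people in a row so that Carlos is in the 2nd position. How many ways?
Fix one position: (9-1)! = 40320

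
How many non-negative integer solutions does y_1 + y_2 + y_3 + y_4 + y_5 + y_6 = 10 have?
C(10+6-1, 6-1) = C(15, 5) = 3003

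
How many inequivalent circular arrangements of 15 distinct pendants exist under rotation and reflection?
(15-1)!/2 = 87178291200/2 = 43589145600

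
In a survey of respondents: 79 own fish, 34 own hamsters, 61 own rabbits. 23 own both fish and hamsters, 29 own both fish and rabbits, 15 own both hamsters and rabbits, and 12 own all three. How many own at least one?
|A∪B∪C| = 79+34+61-23-29-15+12 = 119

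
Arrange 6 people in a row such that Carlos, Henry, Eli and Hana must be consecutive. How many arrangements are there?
Treat the 4 as one block: (6-4+1)! × 4! = 6 × 24 = 144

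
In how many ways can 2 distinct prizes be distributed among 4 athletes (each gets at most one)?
P(4,2) = 4!/(4-2)! = 12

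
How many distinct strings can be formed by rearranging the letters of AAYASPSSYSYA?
12! / (1! × 3! × 4! × 4!) = 138600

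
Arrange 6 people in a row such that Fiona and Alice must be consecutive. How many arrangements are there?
Treat the 2 as one block: (6-2+1)! × 2! = 120 × 2 = 240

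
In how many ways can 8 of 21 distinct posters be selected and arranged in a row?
P(21,8) = 21!/(21-8)! = 8204716800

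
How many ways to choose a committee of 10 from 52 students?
C(52,10) = 52!/(10!×42!) = 15820024220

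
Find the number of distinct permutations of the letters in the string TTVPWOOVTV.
10! / (1! × 1! × 3! × 3! × 2!) = 50400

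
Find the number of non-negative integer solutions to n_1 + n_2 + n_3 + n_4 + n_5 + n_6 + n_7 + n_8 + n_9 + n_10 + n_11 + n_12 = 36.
C(36+12-1, 12-1) = C(47, 11) = 17417133617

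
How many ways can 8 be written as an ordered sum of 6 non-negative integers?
C(8+6-1, 6-1) = C(13, 5) = 1287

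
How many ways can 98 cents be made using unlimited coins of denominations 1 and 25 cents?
Coefficient of x^98 in 1/(1-x^1) · 1/(1-x^25). Use j coins of 25 for j = 0..⌊98/25⌋ = 3, the rest in 1s: 3 + 1 = 4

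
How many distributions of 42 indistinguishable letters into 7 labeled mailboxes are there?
C(42+7-1, 7-1) = C(48, 6) = 12271512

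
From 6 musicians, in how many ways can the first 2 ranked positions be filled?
P(6,2) = 6!/(6-2)! = 30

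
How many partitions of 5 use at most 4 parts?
By conjugation, equals partitions of 5 into parts ≤ 4. Let r_j(i) = number of partitions of i into parts ≤ j, for i = 0..5. r_1(i) = 1 for all i; r_j(i) = r_{j-1}(i) + r_j(i-j). Rows j = 2..4: ≤2: 1 1 2 2 3 3; ≤3: 1 1 2 3 4 5; ≤4: 1 1 2 3 5 6. r_4(5) = 6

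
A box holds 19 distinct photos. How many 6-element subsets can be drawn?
C(19,6) = 19!/(6!×13!) = 27132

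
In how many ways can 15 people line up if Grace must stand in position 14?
Fix one position: (15-1)! = 87178291200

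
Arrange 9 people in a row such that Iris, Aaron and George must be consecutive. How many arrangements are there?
Treat the 3 as one block: (9-3+1)! × 3! = 5040 × 6 = 30240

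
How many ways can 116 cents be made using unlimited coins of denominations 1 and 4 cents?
Coefficient of x^116 in 1/(1-x^1) · 1/(1-x^4). Use j coins of 4 for j = 0..⌊116/4⌋ = 29, the rest in 1s: 29 + 1 = 30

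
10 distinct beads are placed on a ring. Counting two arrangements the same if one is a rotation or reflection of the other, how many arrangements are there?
(10-1)!/2 = 362880/2 = 181440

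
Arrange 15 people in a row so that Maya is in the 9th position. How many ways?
Fix one position: (15-1)! = 87178291200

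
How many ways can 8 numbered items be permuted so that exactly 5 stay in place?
Choose the 5 fixed points C(8,5) = 56, derange the rest: !3 = Σ_{j=0}^{3} (-1)^j·3!/j! = 6 - 6 + 3 - 1 = 2. Product = 56 × 2 = 112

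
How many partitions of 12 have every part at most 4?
Let r_j(i) = number of partitions of i into parts ≤ j, for i = 0..12. r_1(i) = 1 for all i; r_j(i) = r_{j-1}(i) + r_j(i-j). Rows j = 2..4: ≤2: 1 1 2 2 3 3 4 4 5 5 6 6 7; ≤3: 1 1 2 3 4 5 7 8 10 12 14 16 19; ≤4: 1 1 2 3 5 6 9 11 15 18 23 27 34. r_4(12) = 34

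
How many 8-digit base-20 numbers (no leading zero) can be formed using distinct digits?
First digit: 19 choices (nonzero). Then descending: 19 × 19 × 18 × 17 × 16 × 15 × 14 × 13 = 4825154880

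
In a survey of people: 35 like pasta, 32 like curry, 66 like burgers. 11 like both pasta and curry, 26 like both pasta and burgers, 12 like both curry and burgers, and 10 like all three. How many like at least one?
|A∪B∪C| = 35+32+66-11-26-12+10 = 94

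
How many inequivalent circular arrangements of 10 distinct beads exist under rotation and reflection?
(10-1)!/2 = 362880/2 = 181440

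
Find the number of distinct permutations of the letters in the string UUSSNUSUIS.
10! / (4! × 1! × 4! × 1!) = 6300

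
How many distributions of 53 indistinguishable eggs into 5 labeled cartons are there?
C(53+5-1, 5-1) = C(57, 4) = 395010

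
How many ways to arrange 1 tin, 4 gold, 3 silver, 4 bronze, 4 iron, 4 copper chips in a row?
20! / (1! × 4! × 3! × 4! × 4! × 4!) = 1222160940000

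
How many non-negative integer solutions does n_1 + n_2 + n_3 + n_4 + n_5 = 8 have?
C(8+5-1, 5-1) = C(12, 4) = 495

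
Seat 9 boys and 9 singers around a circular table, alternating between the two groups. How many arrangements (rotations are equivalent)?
Fix one of the boys: (9-1)! ways for the remaining boys, × 9! ways for the singers = 40320 × 362880 = 14631321600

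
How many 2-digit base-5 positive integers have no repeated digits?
First digit: 4 choices (nonzero). Then descending: 4 × 4 = 16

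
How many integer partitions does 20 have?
Pentagonal recurrence p(n) = p(n-1) + p(n-2) - p(n-5) - p(n-7) + p(n-12) + p(n-15) - ... gives p(0..19) = 1, 1, 2, 3, 5, 7, 11, 15, 22, 30, 42, 56, 77, 101, 135, 176, 231, 297, 385, 490. p(20) = p(19) + p(18) - p(15) - p(13) + p(8) + p(5) = 490 + 385 - 176 - 101 + 22 + 7 = 627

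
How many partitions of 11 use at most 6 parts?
By conjugation, equals partitions of 11 into parts ≤ 6. Let r_j(i) = number of partitions of i into parts ≤ j, for i = 0..11. r_1(i) = 1 for all i; r_j(i) = r_{j-1}(i) + r_j(i-j). Rows j = 2..6: ≤2: 1 1 2 2 3 3 4 4 5 5 6 6; ≤3: 1 1 2 3 4 5 7 8 10 12 14 16; ≤4: 1 1 2 3 5 6 9 11 15 18 23 27; ≤5: 1 1 2 3 5 7 10 13 18 23 30 37; ≤6: 1 1 2 3 5 7 11 14 20 26 35 44. r_6(11) = 44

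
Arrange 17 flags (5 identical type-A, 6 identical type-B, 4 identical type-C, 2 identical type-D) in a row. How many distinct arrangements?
17! / (5! × 6! × 4! × 2!) = 85765680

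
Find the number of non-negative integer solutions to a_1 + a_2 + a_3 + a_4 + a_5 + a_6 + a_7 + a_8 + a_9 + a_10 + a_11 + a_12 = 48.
C(48+12-1, 12-1) = C(59, 11) = 279871768995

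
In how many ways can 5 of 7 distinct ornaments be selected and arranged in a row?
P(7,5) = 7!/(7-5)! = 2520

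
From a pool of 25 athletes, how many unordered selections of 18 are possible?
C(25,18) = 25!/(18!×7!) = 480700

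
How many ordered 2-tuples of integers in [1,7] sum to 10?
Coefficient of x^10 in (x + x² + ... + x^7)^2. By inclusion-exclusion on dice exceeding 7: Σ_j (-1)^j C(2,j)·C(10-1-7j, 1) = C(2,0)·C(9,1) - C(2,1)·C(2,1) = 1·9 - 2·2 = 5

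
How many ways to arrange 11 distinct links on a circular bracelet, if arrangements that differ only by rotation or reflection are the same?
(11-1)!/2 = 3628800/2 = 1814400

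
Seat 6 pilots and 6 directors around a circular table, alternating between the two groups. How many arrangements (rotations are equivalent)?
Fix one of the pilots: (6-1)! ways for the remaining pilots, × 6! ways for the directors = 120 × 720 = 86400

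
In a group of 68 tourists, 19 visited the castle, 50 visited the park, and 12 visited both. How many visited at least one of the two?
|A∪B| = |A| + |B| - |A∩B| = 19 + 50 - 12 = 57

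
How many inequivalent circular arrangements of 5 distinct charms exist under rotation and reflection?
(5-1)!/2 = 24/2 = 12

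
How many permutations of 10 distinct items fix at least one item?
Complement of the derangements. !10 = Σ_{j=0}^{10} (-1)^j·10!/j! = 3628800 - 3628800 + 1814400 - 604800 + 151200 - 30240 + 5040 - 720 + 90 - 10 + 1 = 1334961. 10! - !10 = 3628800 - 1334961 = 2293839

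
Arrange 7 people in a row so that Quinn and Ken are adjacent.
Treat as block: (7-1)! × 2! = 720 × 2 = 1440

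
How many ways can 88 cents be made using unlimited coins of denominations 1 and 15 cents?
Coefficient of x^88 in 1/(1-x^1) · 1/(1-x^15). Use j coins of 15 for j = 0..⌊88/15⌋ = 5, the rest in 1s: 5 + 1 = 6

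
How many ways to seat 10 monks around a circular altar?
Circular: fix one position, arrange the rest. (10-1)! = 362880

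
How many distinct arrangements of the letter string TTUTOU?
6! / (2! × 1! × 3!) = 60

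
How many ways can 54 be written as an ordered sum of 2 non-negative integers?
C(54+2-1, 2-1) = C(55, 1) = 55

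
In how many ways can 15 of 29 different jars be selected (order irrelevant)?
C(29,15) = 29!/(15!×14!) = 77558760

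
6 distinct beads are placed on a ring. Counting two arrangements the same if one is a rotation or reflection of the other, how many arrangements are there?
(6-1)!/2 = 120/2 = 60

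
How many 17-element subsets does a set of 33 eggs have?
C(33,17) = 33!/(17!×16!) = 1166803110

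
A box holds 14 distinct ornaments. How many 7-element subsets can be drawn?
C(14,7) = 14!/(7!×7!) = 3432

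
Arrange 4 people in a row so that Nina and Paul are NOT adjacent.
Total - adjacent = 4! - (4-1)!×2 = 24 - 12 = 12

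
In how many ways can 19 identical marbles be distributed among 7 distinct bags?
C(19+7-1, 7-1) = C(25, 6) = 177100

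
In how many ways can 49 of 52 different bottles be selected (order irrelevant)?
C(52,49) = 52!/(49!×3!) = 22100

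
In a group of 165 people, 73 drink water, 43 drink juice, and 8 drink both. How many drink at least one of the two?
|A∪B| = |A| + |B| - |A∩B| = 73 + 43 - 8 = 108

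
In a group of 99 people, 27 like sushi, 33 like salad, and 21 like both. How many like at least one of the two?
|A∪B| = |A| + |B| - |A∩B| = 27 + 33 - 21 = 39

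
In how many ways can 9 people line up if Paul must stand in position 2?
Fix one position: (9-1)! = 40320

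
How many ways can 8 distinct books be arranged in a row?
8! = 40320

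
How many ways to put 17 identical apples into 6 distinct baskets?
C(17+6-1, 6-1) = C(22, 5) = 26334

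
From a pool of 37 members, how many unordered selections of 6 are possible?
C(37,6) = 37!/(6!×31!) = 2324784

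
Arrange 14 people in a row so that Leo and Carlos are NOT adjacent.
Total - adjacent = 14! - (14-1)!×2 = 87178291200 - 12454041600 = 74724249600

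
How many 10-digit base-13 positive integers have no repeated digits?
First digit: 12 choices (nonzero). Then descending: 12 × 12 × 11 × 10 × 9 × 8 × 7 × 6 × 5 × 4 = 958003200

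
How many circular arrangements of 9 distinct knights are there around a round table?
Circular: fix one position, arrange the rest. (9-1)! = 40320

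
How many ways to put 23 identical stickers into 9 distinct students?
C(23+9-1, 9-1) = C(31, 8) = 7888725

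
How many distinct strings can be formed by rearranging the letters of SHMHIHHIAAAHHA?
14! / (1! × 6! × 2! × 4! × 1!) = 2522520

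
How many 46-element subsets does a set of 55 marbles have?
C(55,46) = 55!/(46!×9!) = 6358402050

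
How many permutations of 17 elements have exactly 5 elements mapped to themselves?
Choose the 5 fixed points C(17,5) = 6188, derange the rest: !12 = Σ_{j=0}^{12} (-1)^j·12!/j! = 479001600 - 479001600 + 239500800 - 79833600 + 19958400 - 3991680 + 665280 - 95040 + 11880 - 1320 + 132 - 12 + 1 = 176214841. Product = 6188 × 176214841 = 1090417436108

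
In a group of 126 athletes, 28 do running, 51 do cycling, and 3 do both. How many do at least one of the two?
|A∪B| = |A| + |B| - |A∩B| = 28 + 51 - 3 = 76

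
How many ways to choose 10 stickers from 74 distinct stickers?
C(74,10) = 74!/(10!×64!) = 718406958841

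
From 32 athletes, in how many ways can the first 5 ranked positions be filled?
P(32,5) = 32!/(32-5)! = 24165120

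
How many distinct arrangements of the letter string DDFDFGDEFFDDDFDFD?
17! / (1! × 1! × 6! × 9!) = 1361360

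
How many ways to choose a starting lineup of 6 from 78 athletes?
C(78,6) = 78!/(6!×72!) = 256851595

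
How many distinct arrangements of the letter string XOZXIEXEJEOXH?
13! / (1! × 1! × 1! × 3! × 2! × 4! × 1!) = 21621600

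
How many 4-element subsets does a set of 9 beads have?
C(9,4) = 9!/(4!×5!) = 126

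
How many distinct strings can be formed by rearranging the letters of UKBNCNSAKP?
10! / (1! × 1! × 2! × 1! × 1! × 2! × 1! × 1!) = 907200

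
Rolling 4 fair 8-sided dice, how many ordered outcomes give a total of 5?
Coefficient of x^5 in (x + x² + ... + x^8)^4. By inclusion-exclusion on dice exceeding 8: Σ_j (-1)^j C(4,j)·C(5-1-8j, 3) = C(4,0)·C(4,3) = 1·4 = 4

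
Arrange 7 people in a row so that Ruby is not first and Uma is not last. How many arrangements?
By inclusion-exclusion: 7! - 2×(7-1)! + (7-2)! = 5040 - 1440 + 120 = 3720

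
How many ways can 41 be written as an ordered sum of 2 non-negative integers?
C(41+2-1, 2-1) = C(42, 1) = 42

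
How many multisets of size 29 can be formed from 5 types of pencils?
C(29+5-1, 5-1) = C(33, 4) = 40920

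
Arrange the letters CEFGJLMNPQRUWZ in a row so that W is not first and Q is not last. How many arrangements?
By inclusion-exclusion: 14! - 2×(14-1)! + (14-2)! = 87178291200 - 12454041600 + 479001600 = 75203251200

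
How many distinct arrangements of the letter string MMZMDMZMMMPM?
12! / (2! × 8! × 1! × 1!) = 5940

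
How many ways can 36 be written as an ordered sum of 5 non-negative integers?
C(36+5-1, 5-1) = C(40, 4) = 91390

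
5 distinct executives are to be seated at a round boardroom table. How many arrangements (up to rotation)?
Circular: fix one position, arrange the rest. (5-1)! = 24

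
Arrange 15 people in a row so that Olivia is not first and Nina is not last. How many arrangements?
By inclusion-exclusion: 15! - 2×(15-1)! + (15-2)! = 1307674368000 - 174356582400 + 6227020800 = 1139544806400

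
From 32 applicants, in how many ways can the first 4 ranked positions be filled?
P(32,4) = 32!/(32-4)! = 863040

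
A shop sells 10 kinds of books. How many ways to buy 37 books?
C(37+10-1, 10-1) = C(46, 9) = 1101716330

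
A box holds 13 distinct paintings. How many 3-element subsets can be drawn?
C(13,3) = 13!/(3!×10!) = 286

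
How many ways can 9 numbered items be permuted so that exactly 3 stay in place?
Choose the 3 fixed points C(9,3) = 84, derange the rest: !6 = Σ_{j=0}^{6} (-1)^j·6!/j! = 720 - 720 + 360 - 120 + 30 - 6 + 1 = 265. Product = 84 × 265 = 22260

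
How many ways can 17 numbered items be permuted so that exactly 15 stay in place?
Choose the 15 fixed points C(17,15) = 136, derange the rest: !2 = Σ_{j=0}^{2} (-1)^j·2!/j! = 2 - 2 + 1 = 1. Product = 136 × 1 = 136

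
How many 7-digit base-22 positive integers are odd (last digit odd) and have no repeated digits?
Last∈{1,3,5,7,9,11,13,15,17,19,21}. Last=0: 0. Last nonzero: 11×20×P(20,5) = 409305600. Total = 409305600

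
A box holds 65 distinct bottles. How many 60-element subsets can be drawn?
C(65,60) = 65!/(60!×5!) = 8259888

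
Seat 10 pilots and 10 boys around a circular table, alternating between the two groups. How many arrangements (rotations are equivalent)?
Fix one of the pilots: (10-1)! ways for the remaining pilots, × 10! ways for the boys = 362880 × 3628800 = 1316818944000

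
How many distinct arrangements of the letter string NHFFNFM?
7! / (1! × 3! × 1! × 2!) = 420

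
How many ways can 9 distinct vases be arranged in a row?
9! = 362880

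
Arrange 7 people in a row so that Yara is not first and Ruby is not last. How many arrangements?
By inclusion-exclusion: 7! - 2×(7-1)! + (7-2)! = 5040 - 1440 + 120 = 3720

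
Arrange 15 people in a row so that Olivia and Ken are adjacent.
Treat as block: (15-1)! × 2! = 87178291200 × 2 = 174356582400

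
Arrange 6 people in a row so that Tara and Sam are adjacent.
Treat as block: (6-1)! × 2! = 120 × 2 = 240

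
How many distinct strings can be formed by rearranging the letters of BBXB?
4! / (1! × 3!) = 4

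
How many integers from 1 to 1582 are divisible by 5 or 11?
⌊1582/5⌋ + ⌊1582/11⌋ - ⌊1582/55⌋ = 316 + 143 - 28 = 431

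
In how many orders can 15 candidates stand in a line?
15! = 1307674368000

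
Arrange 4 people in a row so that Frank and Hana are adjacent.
Treat as block: (4-1)! × 2! = 6 × 2 = 12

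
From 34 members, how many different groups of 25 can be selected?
C(34,25) = 34!/(25!×9!) = 52451256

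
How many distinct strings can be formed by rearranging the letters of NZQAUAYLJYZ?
11! / (1! × 1! × 1! × 2! × 2! × 2! × 1! × 1!) = 4989600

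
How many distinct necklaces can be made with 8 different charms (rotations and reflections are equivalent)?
(8-1)!/2 = 5040/2 = 2520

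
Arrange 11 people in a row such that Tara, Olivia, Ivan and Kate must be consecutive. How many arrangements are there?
Treat the 4 as one block: (11-4+1)! × 4! = 40320 × 24 = 967680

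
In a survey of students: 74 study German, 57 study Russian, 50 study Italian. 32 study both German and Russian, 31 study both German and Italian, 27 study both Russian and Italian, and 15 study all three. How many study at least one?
|A∪B∪C| = 74+57+50-32-31-27+15 = 106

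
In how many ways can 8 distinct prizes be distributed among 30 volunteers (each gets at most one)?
P(30,8) = 30!/(30-8)! = 235989936000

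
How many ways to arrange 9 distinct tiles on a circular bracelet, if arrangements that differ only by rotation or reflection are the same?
(9-1)!/2 = 40320/2 = 20160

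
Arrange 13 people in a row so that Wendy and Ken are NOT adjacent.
Total - adjacent = 13! - (13-1)!×2 = 6227020800 - 958003200 = 5269017600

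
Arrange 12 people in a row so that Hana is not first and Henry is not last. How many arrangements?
By inclusion-exclusion: 12! - 2×(12-1)! + (12-2)! = 479001600 - 79833600 + 3628800 = 402796800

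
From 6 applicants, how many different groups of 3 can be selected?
C(6,3) = 6!/(3!×3!) = 20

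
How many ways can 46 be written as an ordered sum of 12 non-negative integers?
C(46+12-1, 12-1) = C(57, 11) = 184509266760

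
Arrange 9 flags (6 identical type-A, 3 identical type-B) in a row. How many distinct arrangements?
9! / (6! × 3!) = 84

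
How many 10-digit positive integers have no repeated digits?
First digit: 9 choices (nonzero). Then descending: 9 × 9 × 8 × 7 × 6 × 5 × 4 × 3 × 2 × 1 = 3265920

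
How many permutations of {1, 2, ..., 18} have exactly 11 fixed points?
Choose the 11 fixed points C(18,11) = 31824, derange the rest: !7 = Σ_{j=0}^{7} (-1)^j·7!/j! = 5040 - 5040 + 2520 - 840 + 210 - 42 + 7 - 1 = 1854. Product = 31824 × 1854 = 59001696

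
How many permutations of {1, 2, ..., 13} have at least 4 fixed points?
Exactly j fixed points: C(13,j)·!(13-j); sum over j ≥ 4 (derangement numbers via !m = (m-1)·(!(m-1) + !(m-2)): !0..!9 = 1, 0, 1, 2, 9, 44, 265, 1854, 14833, 133496). Σ_{j=4}^{13} C(13,j)·!(13-j) = C(13,4)·!9 + C(13,5)·!8 + C(13,6)·!7 + C(13,7)·!6 + C(13,8)·!5 + C(13,9)·!4 + C(13,10)·!3 + C(13,11)·!2 + C(13,12)·!1 + C(13,13)·!0 = 715·133496 + 1287·14833 + 1716·1854 + 1716·265 + 1287·44 + 715·9 + 286·2 + 78·1 + 13·0 + 1·1 = 118239629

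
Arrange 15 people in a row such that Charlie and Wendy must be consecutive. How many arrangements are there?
Treat the 2 as one block: (15-2+1)! × 2! = 87178291200 × 2 = 174356582400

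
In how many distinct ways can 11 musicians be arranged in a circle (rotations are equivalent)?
Circular: fix one position, arrange the rest. (11-1)! = 3628800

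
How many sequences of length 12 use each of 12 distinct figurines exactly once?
12! = 479001600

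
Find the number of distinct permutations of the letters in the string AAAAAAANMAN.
11! / (8! × 2! × 1!) = 495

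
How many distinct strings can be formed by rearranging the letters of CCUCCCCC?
8! / (7! × 1!) = 8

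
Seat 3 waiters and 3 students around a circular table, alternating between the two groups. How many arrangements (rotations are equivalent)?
Fix one of the waiters: (3-1)! ways for the remaining waiters, × 3! ways for the students = 2 × 6 = 12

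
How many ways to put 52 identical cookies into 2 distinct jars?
C(52+2-1, 2-1) = C(53, 1) = 53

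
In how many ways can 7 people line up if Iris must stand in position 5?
Fix one position: (7-1)! = 720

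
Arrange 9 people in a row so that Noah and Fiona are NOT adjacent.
Total - adjacent = 9! - (9-1)!×2 = 362880 - 80640 = 282240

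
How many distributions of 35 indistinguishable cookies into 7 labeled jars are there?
C(35+7-1, 7-1) = C(41, 6) = 4496388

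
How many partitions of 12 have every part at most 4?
Let r_j(i) = number of partitions of i into parts ≤ j, for i = 0..12. r_1(i) = 1 for all i; r_j(i) = r_{j-1}(i) + r_j(i-j). Rows j = 2..4: ≤2: 1 1 2 2 3 3 4 4 5 5 6 6 7; ≤3: 1 1 2 3 4 5 7 8 10 12 14 16 19; ≤4: 1 1 2 3 5 6 9 11 15 18 23 27 34. r_4(12) = 34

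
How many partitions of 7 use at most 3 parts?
By conjugation, equals partitions of 7 into parts ≤ 3. Let r_j(i) = number of partitions of i into parts ≤ j, for i = 0..7. r_1(i) = 1 for all i; r_j(i) = r_{j-1}(i) + r_j(i-j). Rows j = 2..3: ≤2: 1 1 2 2 3 3 4 4; ≤3: 1 1 2 3 4 5 7 8. r_3(7) = 8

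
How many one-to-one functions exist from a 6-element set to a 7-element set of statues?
P(7,6) = 7!/(7-6)! = 5040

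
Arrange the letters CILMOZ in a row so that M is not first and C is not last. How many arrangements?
By inclusion-exclusion: 6! - 2×(6-1)! + (6-2)! = 720 - 240 + 24 = 504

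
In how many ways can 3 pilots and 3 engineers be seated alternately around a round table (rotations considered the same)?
Fix one of the pilots: (3-1)! ways for the remaining pilots, × 3! ways for the engineers = 2 × 6 = 12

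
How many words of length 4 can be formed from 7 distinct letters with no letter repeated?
P(7,4) = 7!/(7-4)! = 840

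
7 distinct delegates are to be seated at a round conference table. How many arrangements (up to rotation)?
Circular: fix one position, arrange the rest. (7-1)! = 720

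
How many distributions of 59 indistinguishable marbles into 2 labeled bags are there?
C(59+2-1, 2-1) = C(60, 1) = 60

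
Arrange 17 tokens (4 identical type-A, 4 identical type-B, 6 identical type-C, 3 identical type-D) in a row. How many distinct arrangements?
17! / (4! × 4! × 6! × 3!) = 142942800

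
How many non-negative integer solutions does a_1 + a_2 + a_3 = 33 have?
C(33+3-1, 3-1) = C(35, 2) = 595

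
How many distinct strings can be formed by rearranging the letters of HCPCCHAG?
8! / (1! × 3! × 1! × 2! × 1!) = 3360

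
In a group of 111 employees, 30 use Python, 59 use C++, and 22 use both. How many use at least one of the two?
|A∪B| = |A| + |B| - |A∩B| = 30 + 59 - 22 = 67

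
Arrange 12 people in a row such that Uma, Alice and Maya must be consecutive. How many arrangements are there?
Treat the 3 as one block: (12-3+1)! × 3! = 3628800 × 6 = 21772800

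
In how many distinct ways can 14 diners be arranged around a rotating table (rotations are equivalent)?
Circular: fix one position, arrange the rest. (14-1)! = 6227020800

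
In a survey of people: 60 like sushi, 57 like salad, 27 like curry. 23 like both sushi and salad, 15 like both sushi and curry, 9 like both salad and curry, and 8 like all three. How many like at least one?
|A∪B∪C| = 60+57+27-23-15-9+8 = 105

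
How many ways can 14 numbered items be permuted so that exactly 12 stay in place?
Choose the 12 fixed points C(14,12) = 91, derange the rest: !2 = Σ_{j=0}^{2} (-1)^j·2!/j! = 2 - 2 + 1 = 1. Product = 91 × 1 = 91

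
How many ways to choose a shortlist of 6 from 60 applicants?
C(60,6) = 60!/(6!×54!) = 50063860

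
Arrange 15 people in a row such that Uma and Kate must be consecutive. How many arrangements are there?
Treat the 2 as one block: (15-2+1)! × 2! = 87178291200 × 2 = 174356582400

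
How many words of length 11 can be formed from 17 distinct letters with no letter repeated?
P(17,11) = 17!/(17-11)! = 494010316800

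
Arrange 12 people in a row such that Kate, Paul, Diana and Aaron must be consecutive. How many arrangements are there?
Treat the 4 as one block: (12-4+1)! × 4! = 362880 × 24 = 8709120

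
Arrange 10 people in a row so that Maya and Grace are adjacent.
Treat as block: (10-1)! × 2! = 362880 × 2 = 725760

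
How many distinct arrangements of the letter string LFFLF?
5! / (2! × 3!) = 10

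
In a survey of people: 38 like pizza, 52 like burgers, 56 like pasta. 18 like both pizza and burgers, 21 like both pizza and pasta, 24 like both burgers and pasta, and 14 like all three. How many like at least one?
|A∪B∪C| = 38+52+56-18-21-24+14 = 97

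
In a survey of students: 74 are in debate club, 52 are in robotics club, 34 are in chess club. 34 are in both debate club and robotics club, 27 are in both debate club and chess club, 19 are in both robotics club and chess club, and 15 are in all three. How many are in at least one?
|A∪B∪C| = 74+52+34-34-27-19+15 = 95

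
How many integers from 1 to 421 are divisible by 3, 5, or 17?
⌊421/3⌋+⌊421/5⌋+⌊421/17⌋ - ⌊421/15⌋-⌊421/51⌋-⌊421/85⌋ + ⌊421/255⌋ = 140+84+24 - 28-8-4 + 1 = 209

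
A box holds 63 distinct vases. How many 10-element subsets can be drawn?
C(63,10) = 63!/(10!×53!) = 127805525001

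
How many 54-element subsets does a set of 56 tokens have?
C(56,54) = 56!/(54!×2!) = 1540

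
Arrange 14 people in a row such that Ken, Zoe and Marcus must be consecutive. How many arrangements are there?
Treat the 3 as one block: (14-3+1)! × 3! = 479001600 × 6 = 2874009600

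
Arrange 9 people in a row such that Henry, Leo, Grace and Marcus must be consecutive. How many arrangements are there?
Treat the 4 as one block: (9-4+1)! × 4! = 720 × 24 = 17280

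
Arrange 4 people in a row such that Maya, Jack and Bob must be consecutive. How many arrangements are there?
Treat the 3 as one block: (4-3+1)! × 3! = 2 × 6 = 12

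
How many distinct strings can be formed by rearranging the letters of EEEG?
4! / (3! × 1!) = 4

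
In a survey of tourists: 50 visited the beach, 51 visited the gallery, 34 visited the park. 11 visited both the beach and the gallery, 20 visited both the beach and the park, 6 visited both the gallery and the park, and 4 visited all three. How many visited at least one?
|A∪B∪C| = 50+51+34-11-20-6+4 = 102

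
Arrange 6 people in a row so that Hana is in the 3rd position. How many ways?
Fix one position: (6-1)! = 120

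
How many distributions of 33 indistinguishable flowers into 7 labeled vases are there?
C(33+7-1, 7-1) = C(39, 6) = 3262623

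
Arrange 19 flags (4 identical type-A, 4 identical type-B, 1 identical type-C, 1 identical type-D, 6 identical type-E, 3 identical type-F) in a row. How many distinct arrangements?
19! / (4! × 4! × 1! × 1! × 6! × 3!) = 48886437600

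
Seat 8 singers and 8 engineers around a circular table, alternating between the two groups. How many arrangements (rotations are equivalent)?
Fix one of the singers: (8-1)! ways for the remaining singers, × 8! ways for the engineers = 5040 × 40320 = 203212800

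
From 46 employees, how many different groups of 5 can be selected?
C(46,5) = 46!/(5!×41!) = 1370754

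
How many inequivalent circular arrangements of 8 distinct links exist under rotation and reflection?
(8-1)!/2 = 5040/2 = 2520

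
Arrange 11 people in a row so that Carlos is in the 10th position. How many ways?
Fix one position: (11-1)! = 3628800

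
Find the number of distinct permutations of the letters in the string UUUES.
5! / (1! × 1! × 3!) = 20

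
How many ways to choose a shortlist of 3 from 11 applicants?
C(11,3) = 11!/(3!×8!) = 165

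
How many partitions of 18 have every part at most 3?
Let r_j(i) = number of partitions of i into parts ≤ j, for i = 0..18. r_1(i) = 1 for all i; r_j(i) = r_{j-1}(i) + r_j(i-j). Rows j = 2..3: ≤2: 1 1 2 2 3 3 4 4 5 5 6 6 7 7 8 8 9 9 10; ≤3: 1 1 2 3 4 5 7 8 10 12 14 16 19 21 24 27 30 33 37. r_3(18) = 37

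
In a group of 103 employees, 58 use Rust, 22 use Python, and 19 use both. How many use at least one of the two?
|A∪B| = |A| + |B| - |A∩B| = 58 + 22 - 19 = 61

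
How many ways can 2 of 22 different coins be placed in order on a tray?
P(22,2) = 22!/(22-2)! = 462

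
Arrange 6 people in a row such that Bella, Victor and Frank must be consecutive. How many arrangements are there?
Treat the 3 as one block: (6-3+1)! × 3! = 24 × 6 = 144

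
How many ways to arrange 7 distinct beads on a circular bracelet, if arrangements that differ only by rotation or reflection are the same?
(7-1)!/2 = 720/2 = 360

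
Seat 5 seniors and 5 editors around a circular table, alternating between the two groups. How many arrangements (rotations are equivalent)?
Fix one of the seniors: (5-1)! ways for the remaining seniors, × 5! ways for the editors = 24 × 120 = 2880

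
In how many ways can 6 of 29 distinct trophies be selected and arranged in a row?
P(29,6) = 29!/(29-6)! = 342014400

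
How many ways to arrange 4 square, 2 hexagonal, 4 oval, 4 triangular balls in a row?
14! / (4! × 2! × 4! × 4!) = 3153150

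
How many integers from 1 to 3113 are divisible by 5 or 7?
⌊3113/5⌋ + ⌊3113/7⌋ - ⌊3113/35⌋ = 622 + 444 - 88 = 978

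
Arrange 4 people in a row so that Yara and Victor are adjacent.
Treat as block: (4-1)! × 2! = 6 × 2 = 12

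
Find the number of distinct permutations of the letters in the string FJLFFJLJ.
8! / (2! × 3! × 3!) = 560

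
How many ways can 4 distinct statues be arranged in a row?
4! = 24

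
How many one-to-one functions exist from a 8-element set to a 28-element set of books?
P(28,8) = 28!/(28-8)! = 125318793600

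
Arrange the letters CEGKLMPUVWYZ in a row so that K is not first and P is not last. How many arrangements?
By inclusion-exclusion: 12! - 2×(12-1)! + (12-2)! = 479001600 - 79833600 + 3628800 = 402796800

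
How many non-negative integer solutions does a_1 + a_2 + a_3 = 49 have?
C(49+3-1, 3-1) = C(51, 2) = 1275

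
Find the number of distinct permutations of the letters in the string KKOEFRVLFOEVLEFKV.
17! / (3! × 3! × 3! × 1! × 3! × 2! × 2!) = 68612544000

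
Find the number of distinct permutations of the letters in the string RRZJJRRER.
9! / (1! × 2! × 1! × 5!) = 1512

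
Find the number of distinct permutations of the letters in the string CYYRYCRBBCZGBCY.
15! / (1! × 4! × 3! × 1! × 4! × 2!) = 189189000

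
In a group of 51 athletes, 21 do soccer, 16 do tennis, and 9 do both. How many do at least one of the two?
|A∪B| = |A| + |B| - |A∩B| = 21 + 16 - 9 = 28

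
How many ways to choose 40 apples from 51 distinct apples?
C(51,40) = 51!/(40!×11!) = 47626016970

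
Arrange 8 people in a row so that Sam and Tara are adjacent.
Treat as block: (8-1)! × 2! = 5040 × 2 = 10080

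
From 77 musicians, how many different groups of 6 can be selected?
C(77,6) = 77!/(6!×71!) = 237093780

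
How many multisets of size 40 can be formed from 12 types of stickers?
C(40+12-1, 12-1) = C(51, 11) = 47626016970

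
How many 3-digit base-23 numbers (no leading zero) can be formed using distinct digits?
First digit: 22 choices (nonzero). Then descending: 22 × 22 × 21 = 10164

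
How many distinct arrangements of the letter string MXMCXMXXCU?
10! / (4! × 1! × 2! × 3!) = 12600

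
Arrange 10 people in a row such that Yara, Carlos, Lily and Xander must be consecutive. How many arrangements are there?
Treat the 4 as one block: (10-4+1)! × 4! = 5040 × 24 = 120960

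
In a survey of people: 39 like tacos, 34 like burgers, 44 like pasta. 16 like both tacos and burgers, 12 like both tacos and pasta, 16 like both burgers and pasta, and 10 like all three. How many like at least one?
|A∪B∪C| = 39+34+44-16-12-16+10 = 83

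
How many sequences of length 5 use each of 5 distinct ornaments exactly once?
5! = 120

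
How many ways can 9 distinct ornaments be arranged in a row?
9! = 362880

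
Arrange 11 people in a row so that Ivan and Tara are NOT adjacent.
Total - adjacent = 11! - (11-1)!×2 = 39916800 - 7257600 = 32659200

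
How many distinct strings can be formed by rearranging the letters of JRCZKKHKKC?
10! / (1! × 4! × 2! × 1! × 1! × 1!) = 75600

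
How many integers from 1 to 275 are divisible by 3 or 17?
⌊275/3⌋ + ⌊275/17⌋ - ⌊275/51⌋ = 91 + 16 - 5 = 102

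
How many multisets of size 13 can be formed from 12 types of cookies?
C(13+12-1, 12-1) = C(24, 11) = 2496144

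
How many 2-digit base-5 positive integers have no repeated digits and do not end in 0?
Last digit: 4 nonzero choices. First digit: 3 (nonzero, ≠last). Middle 0: P(3,0) = 1. Total = 12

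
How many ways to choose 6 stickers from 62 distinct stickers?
C(62,6) = 62!/(6!×56!) = 61474519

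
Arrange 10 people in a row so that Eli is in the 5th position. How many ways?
Fix one position: (10-1)! = 362880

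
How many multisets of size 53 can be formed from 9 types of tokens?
C(53+9-1, 9-1) = C(61, 8) = 2944827765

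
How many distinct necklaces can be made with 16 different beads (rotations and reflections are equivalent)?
(16-1)!/2 = 1307674368000/2 = 653837184000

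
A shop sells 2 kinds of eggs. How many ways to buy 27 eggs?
C(27+2-1, 2-1) = C(28, 1) = 28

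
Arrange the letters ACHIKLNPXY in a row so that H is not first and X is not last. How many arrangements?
By inclusion-exclusion: 10! - 2×(10-1)! + (10-2)! = 3628800 - 725760 + 40320 = 2943360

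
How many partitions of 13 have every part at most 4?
Let r_j(i) = number of partitions of i into parts ≤ j, for i = 0..13. r_1(i) = 1 for all i; r_j(i) = r_{j-1}(i) + r_j(i-j). Rows j = 2..4: ≤2: 1 1 2 2 3 3 4 4 5 5 6 6 7 7; ≤3: 1 1 2 3 4 5 7 8 10 12 14 16 19 21; ≤4: 1 1 2 3 5 6 9 11 15 18 23 27 34 39. r_4(13) = 39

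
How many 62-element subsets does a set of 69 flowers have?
C(69,62) = 69!/(62!×7!) = 1078897248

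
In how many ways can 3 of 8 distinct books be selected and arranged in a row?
P(8,3) = 8!/(8-3)! = 336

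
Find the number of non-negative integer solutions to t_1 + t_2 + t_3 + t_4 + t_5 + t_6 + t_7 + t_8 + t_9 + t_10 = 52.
C(52+10-1, 10-1) = C(61, 9) = 17341763505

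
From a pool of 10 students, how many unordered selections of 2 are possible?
C(10,2) = 10!/(2!×8!) = 45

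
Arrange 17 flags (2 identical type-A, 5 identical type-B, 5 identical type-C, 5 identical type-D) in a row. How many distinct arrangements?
17! / (2! × 5! × 5! × 5!) = 102918816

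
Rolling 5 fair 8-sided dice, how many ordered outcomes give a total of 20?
Coefficient of x^20 in (x + x² + ... + x^8)^5. By inclusion-exclusion on dice exceeding 8: Σ_j (-1)^j C(5,j)·C(20-1-8j, 4) = C(5,0)·C(19,4) - C(5,1)·C(11,4) = 1·3876 - 5·330 = 2226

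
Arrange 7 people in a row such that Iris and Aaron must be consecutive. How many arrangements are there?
Treat the 2 as one block: (7-2+1)! × 2! = 720 × 2 = 1440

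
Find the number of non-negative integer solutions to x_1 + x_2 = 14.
C(14+2-1, 2-1) = C(15, 1) = 15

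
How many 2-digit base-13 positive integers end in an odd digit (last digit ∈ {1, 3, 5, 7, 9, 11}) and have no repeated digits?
Last∈{1,3,5,7,9,11}. Last=0: 0. Last nonzero: 6×11×P(11,0) = 66. Total = 66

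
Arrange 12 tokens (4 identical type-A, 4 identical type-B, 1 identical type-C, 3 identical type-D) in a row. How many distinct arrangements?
12! / (4! × 4! × 1! × 3!) = 138600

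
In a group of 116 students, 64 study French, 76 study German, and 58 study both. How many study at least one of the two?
|A∪B| = |A| + |B| - |A∩B| = 64 + 76 - 58 = 82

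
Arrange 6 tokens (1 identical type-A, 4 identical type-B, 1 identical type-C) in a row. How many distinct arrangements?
6! / (1! × 4! × 1!) = 30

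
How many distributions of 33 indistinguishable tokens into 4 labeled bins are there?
C(33+4-1, 4-1) = C(36, 3) = 7140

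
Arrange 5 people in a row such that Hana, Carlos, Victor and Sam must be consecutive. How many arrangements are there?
Treat the 4 as one block: (5-4+1)! × 4! = 2 × 24 = 48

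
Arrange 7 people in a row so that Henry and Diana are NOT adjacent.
Total - adjacent = 7! - (7-1)!×2 = 5040 - 1440 = 3600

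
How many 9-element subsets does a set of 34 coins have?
C(34,9) = 34!/(9!×25!) = 52451256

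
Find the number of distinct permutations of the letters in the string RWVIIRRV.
8! / (1! × 2! × 3! × 2!) = 1680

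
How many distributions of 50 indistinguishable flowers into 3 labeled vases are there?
C(50+3-1, 3-1) = C(52, 2) = 1326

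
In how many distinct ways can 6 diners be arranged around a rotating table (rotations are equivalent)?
Circular: fix one position, arrange the rest. (6-1)! = 120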